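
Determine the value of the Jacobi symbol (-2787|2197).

(-2787|2197)
  = (1607|2197)    [-2787 ≡ 1607 mod 2197]
  = (2197|1607)    [QR: 2197 ≡ 1 mod 4, sign kept]
  = (590|1607)    [2197 ≡ 590 mod 1607]
  = (295|1607)    [1607 ≡ 7 mod 8 ⇒ (2|1607) = +1]
  = -(1607|295)    [QR: both ≡ 3 mod 4, sign flips]
  = -(132|295)    [1607 ≡ 132 mod 295]
  = -(33|295)    [295 ≡ 7 mod 8 ⇒ (2|295)^2 = +1]
  = -(295|33)    [QR: 33 ≡ 1 mod 4, sign kept]
  = -(31|33)    [295 ≡ 31 mod 33]
  = -(33|31)    [QR: 33 ≡ 1 mod 4, sign kept]
  = -(2|31)    [33 ≡ 2 mod 31]
  = -(1|31)    [31 ≡ 7 mod 8 ⇒ (2|31) = +1]
  = -1    [(1|31) = 1]

-1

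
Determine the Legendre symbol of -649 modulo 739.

-1

(-649/739)
  = -(649/739)    [739 ≡ 3 mod 4 ⇒ (-1/739) = -1]
  = -(739/649)    [QR: 649 ≡ 1 mod 4, sign kept]
  = -(90/649)    [739 ≡ 90 mod 649]
  = -(45/649)    [649 ≡ 1 mod 8 ⇒ (2/649) = +1]
  = -(649/45)    [QR: 45 ≡ 1 mod 4, sign kept]
  = -(19/45)    [649 ≡ 19 mod 45]
  = -(45/19)    [QR: 45 ≡ 1 mod 4, sign kept]
  = -(7/19)    [45 ≡ 7 mod 19]
  = (19/7)    [QR: both ≡ 3 mod 4, sign flips]
  = (5/7)    [19 ≡ 5 mod 7]
  = (7/5)    [QR: 5 ≡ 1 mod 4, sign kept]
  = (2/5)    [7 ≡ 2 mod 5]
  = -(1/5)    [5 ≡ 5 mod 8 ⇒ (2/5) = -1]
  = -1    [(1/5) = 1]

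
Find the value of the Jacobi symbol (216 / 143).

Reduce the numerator: 216 ≡ 73 (mod 143), so (216 / 143) = (73 / 143).
73 ≡ 1 (mod 4), so quadratic reciprocity gives (73 / 143) = (143 / 73). Reduce: 143 ≡ 70 (mod 73). Now have (70 / 73).
Factor out 2: 70 = 2·35. Since 73 ≡ 1 (mod 8), (2 / 73) = +1. Now have (35 / 73).
73 ≡ 1 (mod 4), so quadratic reciprocity gives (35 / 73) = (73 / 35). Reduce: 73 ≡ 3 (mod 35). Now have (3 / 35).
Both 3 ≡ 3 and 35 ≡ 3 (mod 4), so reciprocity gives (3 / 35) = -(35 / 3). Reduce: 35 ≡ 2 (mod 3). Now have -(2 / 3).
Factor out 2: 2 = 2. Since 3 ≡ 3 (mod 8), (2 / 3) = -1. Now have (1 / 3).
(1 / 3) = 1. Collecting the sign factors: 1.

1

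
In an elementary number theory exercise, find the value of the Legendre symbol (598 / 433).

-1

Reduce the numerator: 598 ≡ 165 (mod 433), so (598 / 433) = (165 / 433).
165 ≡ 1 (mod 4), so quadratic reciprocity gives (165 / 433) = (433 / 165). Reduce: 433 ≡ 103 (mod 165). Now have (103 / 165).
165 ≡ 1 (mod 4), so quadratic reciprocity gives (103 / 165) = (165 / 103). Reduce: 165 ≡ 62 (mod 103). Now have (62 / 103).
Factor out 2: 62 = 2·31. Since 103 ≡ 7 (mod 8), (2 / 103) = +1. Now have (31 / 103).
Both 31 ≡ 3 and 103 ≡ 3 (mod 4), so reciprocity gives (31 / 103) = -(103 / 31). Reduce: 103 ≡ 10 (mod 31). Now have -(10 / 31).
Factor out 2: 10 = 2·5. Since 31 ≡ 7 (mod 8), (2 / 31) = +1. Now have -(5 / 31).
5 ≡ 1 (mod 4), so quadratic reciprocity gives (5 / 31) = (31 / 5). Reduce: 31 ≡ 1 (mod 5). Now have -(1 / 5).
(1 / 5) = 1. Collecting the sign factors: -1.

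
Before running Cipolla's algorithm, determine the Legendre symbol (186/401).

Factor out 2: 186 = 2·93. Since 401 ≡ 1 (mod 8), (2/401) = +1. Now have (93/401).
93 ≡ 1 (mod 4), so quadratic reciprocity gives (93/401) = (401/93). Reduce: 401 ≡ 29 (mod 93). Now have (29/93).
29 ≡ 1 (mod 4), so quadratic reciprocity gives (29/93) = (93/29). Reduce: 93 ≡ 6 (mod 29). Now have (6/29).
Factor out 2: 6 = 2·3. Since 29 ≡ 5 (mod 8), (2/29) = -1. Now have -(3/29).
29 ≡ 1 (mod 4), so quadratic reciprocity gives (3/29) = (29/3). Reduce: 29 ≡ 2 (mod 3). Now have -(2/3).
Factor out 2: 2 = 2. Since 3 ≡ 3 (mod 8), (2/3) = -1. Now have (1/3).
(1/3) = 1. Collecting the sign factors: 1.

1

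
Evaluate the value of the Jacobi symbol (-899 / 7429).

(-899 / 7429)
  = (899 / 7429)    [7429 ≡ 1 mod 4 ⇒ (-1 / 7429) = +1]
  = (7429 / 899)    [QR: 7429 ≡ 1 mod 4, sign kept]
  = (237 / 899)    [7429 ≡ 237 mod 899]
  = (899 / 237)    [QR: 237 ≡ 1 mod 4, sign kept]
  = (188 / 237)    [899 ≡ 188 mod 237]
  = (47 / 237)    [237 ≡ 5 mod 8 ⇒ (2 / 237)^2 = +1]
  = (237 / 47)    [QR: 237 ≡ 1 mod 4, sign kept]
  = (2 / 47)    [237 ≡ 2 mod 47]
  = (1 / 47)    [47 ≡ 7 mod 8 ⇒ (2 / 47) = +1]
  = 1    [(1 / 47) = 1]

1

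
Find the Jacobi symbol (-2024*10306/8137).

1

By multiplicativity, (-2024·10306/8137) = (-2024/8137)·(10306/8137).
First factor (-2024/8137):
(-2024/8137)
  = (6113/8137)    [-2024 ≡ 6113 mod 8137]
  = (8137/6113)    [QR: 6113 ≡ 1 mod 4, sign kept]
  = (2024/6113)    [8137 ≡ 2024 mod 6113]
  = (253/6113)    [6113 ≡ 1 mod 8 ⇒ (2/6113)^3 = +1]
  = (6113/253)    [QR: 253 ≡ 1 mod 4, sign kept]
  = (41/253)    [6113 ≡ 41 mod 253]
  = (253/41)    [QR: 41 ≡ 1 mod 4, sign kept]
  = (7/41)    [253 ≡ 7 mod 41]
  = (41/7)    [QR: 41 ≡ 1 mod 4, sign kept]
  = (6/7)    [41 ≡ 6 mod 7]
  = (3/7)    [7 ≡ 7 mod 8 ⇒ (2/7) = +1]
  = -(7/3)    [QR: both ≡ 3 mod 4, sign flips]
  = -(1/3)    [7 ≡ 1 mod 3]
  = -1    [(1/3) = 1]
Second factor (10306/8137):
(10306/8137)
  = (2169/8137)    [10306 ≡ 2169 mod 8137]
  = (8137/2169)    [QR: 2169 ≡ 1 mod 4, sign kept]
  = (1630/2169)    [8137 ≡ 1630 mod 2169]
  = (815/2169)    [2169 ≡ 1 mod 8 ⇒ (2/2169) = +1]
  = (2169/815)    [QR: 2169 ≡ 1 mod 4, sign kept]
  = (539/815)    [2169 ≡ 539 mod 815]
  = -(815/539)    [QR: both ≡ 3 mod 4, sign flips]
  = -(276/539)    [815 ≡ 276 mod 539]
  = -(69/539)    [539 ≡ 3 mod 8 ⇒ (2/539)^2 = +1]
  = -(539/69)    [QR: 69 ≡ 1 mod 4, sign kept]
  = -(56/69)    [539 ≡ 56 mod 69]
  = (7/69)    [69 ≡ 5 mod 8 ⇒ (2/69)^3 = -1]
  = (69/7)    [QR: 69 ≡ 1 mod 4, sign kept]
  = (6/7)    [69 ≡ 6 mod 7]
  = (3/7)    [7 ≡ 7 mod 8 ⇒ (2/7) = +1]
  = -(7/3)    [QR: both ≡ 3 mod 4, sign flips]
  = -(1/3)    [7 ≡ 1 mod 3]
  = -1    [(1/3) = 1]
Product: (-1)·(-1) = 1.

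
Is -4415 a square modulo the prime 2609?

no

Reduce the numerator: -4415 ≡ 803 (mod 2609), so (-4415/2609) = (803/2609).
2609 ≡ 1 (mod 4), so quadratic reciprocity gives (803/2609) = (2609/803). Reduce: 2609 ≡ 200 (mod 803). Now have (200/803).
Factor out 2: 200 = 2^3·25. Since 803 ≡ 3 (mod 8), (2/803) = -1, and (2/803)^3 = -1. Now have -(25/803).
25 ≡ 1 (mod 4), so quadratic reciprocity gives (25/803) = (803/25). Reduce: 803 ≡ 3 (mod 25). Now have -(3/25).
25 ≡ 1 (mod 4), so quadratic reciprocity gives (3/25) = (25/3). Reduce: 25 ≡ 1 (mod 3). Now have -(1/3).
(1/3) = 1. Collecting the sign factors: -1.
(-4415/2609) = -1, and 2609 is prime, so -4415 is not a quadratic residue mod 2609.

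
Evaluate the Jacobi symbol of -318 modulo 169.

1

(-318/169)
  = (318/169)    [169 ≡ 1 mod 4 ⇒ (-1/169) = +1]
  = (149/169)    [318 ≡ 149 mod 169]
  = (169/149)    [QR: 149 ≡ 1 mod 4, sign kept]
  = (20/149)    [169 ≡ 20 mod 149]
  = (5/149)    [149 ≡ 5 mod 8 ⇒ (2/149)^2 = +1]
  = (149/5)    [QR: 5 ≡ 1 mod 4, sign kept]
  = (4/5)    [149 ≡ 4 mod 5]
  = (1/5)    [5 ≡ 5 mod 8 ⇒ (2/5)^2 = +1]
  = 1    [(1/5) = 1]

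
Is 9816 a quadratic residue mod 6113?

yes

(9816/6113)
  = (3703/6113)    [9816 ≡ 3703 mod 6113]
  = (6113/3703)    [QR: 6113 ≡ 1 mod 4, sign kept]
  = (2410/3703)    [6113 ≡ 2410 mod 3703]
  = (1205/3703)    [3703 ≡ 7 mod 8 ⇒ (2/3703) = +1]
  = (3703/1205)    [QR: 1205 ≡ 1 mod 4, sign kept]
  = (88/1205)    [3703 ≡ 88 mod 1205]
  = -(11/1205)    [1205 ≡ 5 mod 8 ⇒ (2/1205)^3 = -1]
  = -(1205/11)    [QR: 1205 ≡ 1 mod 4, sign kept]
  = -(6/11)    [1205 ≡ 6 mod 11]
  = (3/11)    [11 ≡ 3 mod 8 ⇒ (2/11) = -1]
  = -(11/3)    [QR: both ≡ 3 mod 4, sign flips]
  = -(2/3)    [11 ≡ 2 mod 3]
  = (1/3)    [3 ≡ 3 mod 8 ⇒ (2/3) = -1]
  = 1    [(1/3) = 1]
The Legendre symbol is 1, so x^2 ≡ 9816 (mod 6113) has solution.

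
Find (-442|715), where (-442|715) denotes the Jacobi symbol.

Reduce the numerator: -442 ≡ 273 (mod 715), so (-442|715) = (273|715).
273 ≡ 1 (mod 4), so quadratic reciprocity gives (273|715) = (715|273). Reduce: 715 ≡ 169 (mod 273). Now have (169|273).
169 ≡ 1 (mod 4), so quadratic reciprocity gives (169|273) = (273|169). Reduce: 273 ≡ 104 (mod 169). Now have (104|169).
Factor out 2: 104 = 2^3·13. Since 169 ≡ 1 (mod 8), (2|169) = +1, and (2|169)^3 = +1. Now have (13|169).
13 ≡ 1 (mod 4), so quadratic reciprocity gives (13|169) = (169|13). Reduce: 169 ≡ 0 (mod 13). Now have (0|13).
The numerator is now 0 with denominator 13 > 1: the symbol is 0.

0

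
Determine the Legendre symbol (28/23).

-1

(28/23)
  = (5/23)    [28 ≡ 5 mod 23]
  = (23/5)    [QR: 5 ≡ 1 mod 4, sign kept]
  = (3/5)    [23 ≡ 3 mod 5]
  = (5/3)    [QR: 5 ≡ 1 mod 4, sign kept]
  = (2/3)    [5 ≡ 2 mod 3]
  = -(1/3)    [3 ≡ 3 mod 8 ⇒ (2/3) = -1]
  = -1    [(1/3) = 1]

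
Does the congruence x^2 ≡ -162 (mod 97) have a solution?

(-162/97)
  = (162/97)    [97 ≡ 1 mod 4 ⇒ (-1/97) = +1]
  = (65/97)    [162 ≡ 65 mod 97]
  = (97/65)    [QR: 65 ≡ 1 mod 4, sign kept]
  = (32/65)    [97 ≡ 32 mod 65]
  = (1/65)    [65 ≡ 1 mod 8 ⇒ (2/65)^5 = +1]
  = 1    [(1/65) = 1]
(-162/97) = 1, and 97 is prime, so -162 is a quadratic residue mod 97.

yes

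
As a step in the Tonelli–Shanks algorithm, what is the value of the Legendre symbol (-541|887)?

1

(-541|887)
  = -(541|887)    [887 ≡ 3 mod 4 ⇒ (-1|887) = -1]
  = -(887|541)    [QR: 541 ≡ 1 mod 4, sign kept]
  = -(346|541)    [887 ≡ 346 mod 541]
  = (173|541)    [541 ≡ 5 mod 8 ⇒ (2|541) = -1]
  = (541|173)    [QR: 173 ≡ 1 mod 4, sign kept]
  = (22|173)    [541 ≡ 22 mod 173]
  = -(11|173)    [173 ≡ 5 mod 8 ⇒ (2|173) = -1]
  = -(173|11)    [QR: 173 ≡ 1 mod 4, sign kept]
  = -(8|11)    [173 ≡ 8 mod 11]
  = (1|11)    [11 ≡ 3 mod 8 ⇒ (2|11)^3 = -1]
  = 1    [(1|11) = 1]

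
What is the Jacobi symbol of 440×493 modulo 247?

By multiplicativity, (440·493|247) = (440|247)·(493|247).
First factor (440|247):
Reduce the numerator: 440 ≡ 193 (mod 247), so (440|247) = (193|247).
193 ≡ 1 (mod 4), so quadratic reciprocity gives (193|247) = (247|193). Reduce: 247 ≡ 54 (mod 193). Now have (54|193).
Factor out 2: 54 = 2·27. Since 193 ≡ 1 (mod 8), (2|193) = +1. Now have (27|193).
193 ≡ 1 (mod 4), so quadratic reciprocity gives (27|193) = (193|27). Reduce: 193 ≡ 4 (mod 27). Now have (4|27).
Factor out 2: 4 = 2^2. Since 27 ≡ 3 (mod 8), (2|27) = -1, and (2|27)^2 = +1. Now have (1|27).
(1|27) = 1. Collecting the sign factors: 1.
Second factor (493|247):
Reduce the numerator: 493 ≡ 246 (mod 247), so (493|247) = (246|247).
Factor out 2: 246 = 2·123. Since 247 ≡ 7 (mod 8), (2|247) = +1. Now have (123|247).
Both 123 ≡ 3 and 247 ≡ 3 (mod 4), so reciprocity gives (123|247) = -(247|123). Reduce: 247 ≡ 1 (mod 123). Now have -(1|123).
(1|123) = 1. Collecting the sign factors: -1.
Product: (1)·(-1) = -1.

-1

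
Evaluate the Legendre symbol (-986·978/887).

By multiplicativity, (-986·978/887) = (-986/887)·(978/887).
First factor (-986/887):
(-986/887)
  = -(986/887)    [887 ≡ 3 mod 4 ⇒ (-1/887) = -1]
  = -(99/887)    [986 ≡ 99 mod 887]
  = (887/99)    [QR: both ≡ 3 mod 4, sign flips]
  = (95/99)    [887 ≡ 95 mod 99]
  = -(99/95)    [QR: both ≡ 3 mod 4, sign flips]
  = -(4/95)    [99 ≡ 4 mod 95]
  = -(1/95)    [95 ≡ 7 mod 8 ⇒ (2/95)^2 = +1]
  = -1    [(1/95) = 1]
Second factor (978/887):
(978/887)
  = (91/887)    [978 ≡ 91 mod 887]
  = -(887/91)    [QR: both ≡ 3 mod 4, sign flips]
  = -(68/91)    [887 ≡ 68 mod 91]
  = -(17/91)    [91 ≡ 3 mod 8 ⇒ (2/91)^2 = +1]
  = -(91/17)    [QR: 17 ≡ 1 mod 4, sign kept]
  = -(6/17)    [91 ≡ 6 mod 17]
  = -(3/17)    [17 ≡ 1 mod 8 ⇒ (2/17) = +1]
  = -(17/3)    [QR: 17 ≡ 1 mod 4, sign kept]
  = -(2/3)    [17 ≡ 2 mod 3]
  = (1/3)    [3 ≡ 3 mod 8 ⇒ (2/3) = -1]
  = 1    [(1/3) = 1]
Product: (-1)·(1) = -1.

-1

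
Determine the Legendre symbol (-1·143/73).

1

By multiplicativity, (-1·143/73) = (-1/73)·(143/73).
First factor (-1/73):
Pull out -1: (-1/73) = (-1/73)·(1/73). Since 73 ≡ 1 (mod 4), (-1/73) = +1. Now have (1/73).
(1/73) = 1. Collecting the sign factors: 1.
Second factor (143/73):
Reduce the numerator: 143 ≡ 70 (mod 73), so (143/73) = (70/73).
Factor out 2: 70 = 2·35. Since 73 ≡ 1 (mod 8), (2/73) = +1. Now have (35/73).
73 ≡ 1 (mod 4), so quadratic reciprocity gives (35/73) = (73/35). Reduce: 73 ≡ 3 (mod 35). Now have (3/35).
Both 3 ≡ 3 and 35 ≡ 3 (mod 4), so reciprocity gives (3/35) = -(35/3). Reduce: 35 ≡ 2 (mod 3). Now have -(2/3).
Factor out 2: 2 = 2. Since 3 ≡ 3 (mod 8), (2/3) = -1. Now have (1/3).
(1/3) = 1. Collecting the sign factors: 1.
Product: (1)·(1) = 1.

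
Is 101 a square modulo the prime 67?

Reduce the numerator: 101 ≡ 34 (mod 67), so (101|67) = (34|67).
Factor out 2: 34 = 2·17. Since 67 ≡ 3 (mod 8), (2|67) = -1. Now have -(17|67).
17 ≡ 1 (mod 4), so quadratic reciprocity gives (17|67) = (67|17). Reduce: 67 ≡ 16 (mod 17). Now have -(16|17).
Factor out 2: 16 = 2^4. Since 17 ≡ 1 (mod 8), (2|17) = +1, and (2|17)^4 = +1. Now have -(1|17).
(1|17) = 1. Collecting the sign factors: -1.
The Legendre symbol is -1, so x^2 ≡ 101 (mod 67) has no solution.

no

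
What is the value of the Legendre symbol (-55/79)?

-1

(-55/79)
  = -(55/79)    [79 ≡ 3 mod 4 ⇒ (-1/79) = -1]
  = (79/55)    [QR: both ≡ 3 mod 4, sign flips]
  = (24/55)    [79 ≡ 24 mod 55]
  = (3/55)    [55 ≡ 7 mod 8 ⇒ (2/55)^3 = +1]
  = -(55/3)    [QR: both ≡ 3 mod 4, sign flips]
  = -(1/3)    [55 ≡ 1 mod 3]
  = -1    [(1/3) = 1]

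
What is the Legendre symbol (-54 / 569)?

Pull out -1: (-54 / 569) = (-1 / 569)·(54 / 569). Since 569 ≡ 1 (mod 4), (-1 / 569) = +1. Now have (54 / 569).
Factor out 2: 54 = 2·27. Since 569 ≡ 1 (mod 8), (2 / 569) = +1. Now have (27 / 569).
569 ≡ 1 (mod 4), so quadratic reciprocity gives (27 / 569) = (569 / 27). Reduce: 569 ≡ 2 (mod 27). Now have (2 / 27).
Factor out 2: 2 = 2. Since 27 ≡ 3 (mod 8), (2 / 27) = -1. Now have -(1 / 27).
(1 / 27) = 1. Collecting the sign factors: -1.

-1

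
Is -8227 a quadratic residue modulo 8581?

Reduce the numerator: -8227 ≡ 354 (mod 8581), so (-8227/8581) = (354/8581).
Factor out 2: 354 = 2·177. Since 8581 ≡ 5 (mod 8), (2/8581) = -1. Now have -(177/8581).
177 ≡ 1 (mod 4), so quadratic reciprocity gives (177/8581) = (8581/177). Reduce: 8581 ≡ 85 (mod 177). Now have -(85/177).
85 ≡ 1 (mod 4), so quadratic reciprocity gives (85/177) = (177/85). Reduce: 177 ≡ 7 (mod 85). Now have -(7/85).
85 ≡ 1 (mod 4), so quadratic reciprocity gives (7/85) = (85/7). Reduce: 85 ≡ 1 (mod 7). Now have -(1/7).
(1/7) = 1. Collecting the sign factors: -1.
(-8227/8581) = -1, and 8581 is prime, so -8227 is not a quadratic residue mod 8581.

no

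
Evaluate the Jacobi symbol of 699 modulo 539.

-1

Reduce the numerator: 699 ≡ 160 (mod 539), so (699 / 539) = (160 / 539).
Factor out 2: 160 = 2^5·5. Since 539 ≡ 3 (mod 8), (2 / 539) = -1, and (2 / 539)^5 = -1. Now have -(5 / 539).
5 ≡ 1 (mod 4), so quadratic reciprocity gives (5 / 539) = (539 / 5). Reduce: 539 ≡ 4 (mod 5). Now have -(4 / 5).
Factor out 2: 4 = 2^2. Since 5 ≡ 5 (mod 8), (2 / 5) = -1, and (2 / 5)^2 = +1. Now have -(1 / 5).
(1 / 5) = 1. Collecting the sign factors: -1.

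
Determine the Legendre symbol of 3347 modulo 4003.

1

Both 3347 ≡ 3 and 4003 ≡ 3 (mod 4), so reciprocity gives (3347 / 4003) = -(4003 / 3347). Reduce: 4003 ≡ 656 (mod 3347). Now have -(656 / 3347).
Factor out 2: 656 = 2^4·41. Since 3347 ≡ 3 (mod 8), (2 / 3347) = -1, and (2 / 3347)^4 = +1. Now have -(41 / 3347).
41 ≡ 1 (mod 4), so quadratic reciprocity gives (41 / 3347) = (3347 / 41). Reduce: 3347 ≡ 26 (mod 41). Now have -(26 / 41).
Factor out 2: 26 = 2·13. Since 41 ≡ 1 (mod 8), (2 / 41) = +1. Now have -(13 / 41).
13 ≡ 1 (mod 4), so quadratic reciprocity gives (13 / 41) = (41 / 13). Reduce: 41 ≡ 2 (mod 13). Now have -(2 / 13).
Factor out 2: 2 = 2. Since 13 ≡ 5 (mod 8), (2 / 13) = -1. Now have (1 / 13).
(1 / 13) = 1. Collecting the sign factors: 1.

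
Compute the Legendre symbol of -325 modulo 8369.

1

Reduce the numerator: -325 ≡ 8044 (mod 8369), so (-325|8369) = (8044|8369).
Factor out 2: 8044 = 2^2·2011. Since 8369 ≡ 1 (mod 8), (2|8369) = +1, and (2|8369)^2 = +1. Now have (2011|8369).
8369 ≡ 1 (mod 4), so quadratic reciprocity gives (2011|8369) = (8369|2011). Reduce: 8369 ≡ 325 (mod 2011). Now have (325|2011).
325 ≡ 1 (mod 4), so quadratic reciprocity gives (325|2011) = (2011|325). Reduce: 2011 ≡ 61 (mod 325). Now have (61|325).
61 ≡ 1 (mod 4), so quadratic reciprocity gives (61|325) = (325|61). Reduce: 325 ≡ 20 (mod 61). Now have (20|61).
Factor out 2: 20 = 2^2·5. Since 61 ≡ 5 (mod 8), (2|61) = -1, and (2|61)^2 = +1. Now have (5|61).
5 ≡ 1 (mod 4), so quadratic reciprocity gives (5|61) = (61|5). Reduce: 61 ≡ 1 (mod 5). Now have (1|5).
(1|5) = 1. Collecting the sign factors: 1.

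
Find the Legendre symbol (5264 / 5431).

(5264 / 5431)
  = (329 / 5431)    [5431 ≡ 7 mod 8 ⇒ (2 / 5431)^4 = +1]
  = (5431 / 329)    [QR: 329 ≡ 1 mod 4, sign kept]
  = (167 / 329)    [5431 ≡ 167 mod 329]
  = (329 / 167)    [QR: 329 ≡ 1 mod 4, sign kept]
  = (162 / 167)    [329 ≡ 162 mod 167]
  = (81 / 167)    [167 ≡ 7 mod 8 ⇒ (2 / 167) = +1]
  = (167 / 81)    [QR: 81 ≡ 1 mod 4, sign kept]
  = (5 / 81)    [167 ≡ 5 mod 81]
  = (81 / 5)    [QR: 5 ≡ 1 mod 4, sign kept]
  = (1 / 5)    [81 ≡ 1 mod 5]
  = 1    [(1 / 5) = 1]

1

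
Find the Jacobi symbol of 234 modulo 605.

(234|605)
  = -(117|605)    [605 ≡ 5 mod 8 ⇒ (2|605) = -1]
  = -(605|117)    [QR: 117 ≡ 1 mod 4, sign kept]
  = -(20|117)    [605 ≡ 20 mod 117]
  = -(5|117)    [117 ≡ 5 mod 8 ⇒ (2|117)^2 = +1]
  = -(117|5)    [QR: 5 ≡ 1 mod 4, sign kept]
  = -(2|5)    [117 ≡ 2 mod 5]
  = (1|5)    [5 ≡ 5 mod 8 ⇒ (2|5) = -1]
  = 1    [(1|5) = 1]

1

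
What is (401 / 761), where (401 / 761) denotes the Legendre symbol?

401 ≡ 1 (mod 4), so quadratic reciprocity gives (401 / 761) = (761 / 401). Reduce: 761 ≡ 360 (mod 401). Now have (360 / 401).
Factor out 2: 360 = 2^3·45. Since 401 ≡ 1 (mod 8), (2 / 401) = +1, and (2 / 401)^3 = +1. Now have (45 / 401).
45 ≡ 1 (mod 4), so quadratic reciprocity gives (45 / 401) = (401 / 45). Reduce: 401 ≡ 41 (mod 45). Now have (41 / 45).
41 ≡ 1 (mod 4), so quadratic reciprocity gives (41 / 45) = (45 / 41). Reduce: 45 ≡ 4 (mod 41). Now have (4 / 41).
Factor out 2: 4 = 2^2. Since 41 ≡ 1 (mod 8), (2 / 41) = +1, and (2 / 41)^2 = +1. Now have (1 / 41).
(1 / 41) = 1. Collecting the sign factors: 1.

1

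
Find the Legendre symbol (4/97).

1

Factor out 2: 4 = 2^2. Since 97 ≡ 1 (mod 8), (2/97) = +1, and (2/97)^2 = +1. Now have (1/97).
(1/97) = 1. Collecting the sign factors: 1.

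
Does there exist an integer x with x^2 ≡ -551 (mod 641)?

yes

(-551/641)
  = (90/641)    [-551 ≡ 90 mod 641]
  = (45/641)    [641 ≡ 1 mod 8 ⇒ (2/641) = +1]
  = (641/45)    [QR: 45 ≡ 1 mod 4, sign kept]
  = (11/45)    [641 ≡ 11 mod 45]
  = (45/11)    [QR: 45 ≡ 1 mod 4, sign kept]
  = (1/11)    [45 ≡ 1 mod 11]
  = 1    [(1/11) = 1]
(-551/641) = 1, and 641 is prime, so -551 is a quadratic residue mod 641.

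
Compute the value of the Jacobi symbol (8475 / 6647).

-1

(8475 / 6647)
  = (1828 / 6647)    [8475 ≡ 1828 mod 6647]
  = (457 / 6647)    [6647 ≡ 7 mod 8 ⇒ (2 / 6647)^2 = +1]
  = (6647 / 457)    [QR: 457 ≡ 1 mod 4, sign kept]
  = (249 / 457)    [6647 ≡ 249 mod 457]
  = (457 / 249)    [QR: 249 ≡ 1 mod 4, sign kept]
  = (208 / 249)    [457 ≡ 208 mod 249]
  = (13 / 249)    [249 ≡ 1 mod 8 ⇒ (2 / 249)^4 = +1]
  = (249 / 13)    [QR: 13 ≡ 1 mod 4, sign kept]
  = (2 / 13)    [249 ≡ 2 mod 13]
  = -(1 / 13)    [13 ≡ 5 mod 8 ⇒ (2 / 13) = -1]
  = -1    [(1 / 13) = 1]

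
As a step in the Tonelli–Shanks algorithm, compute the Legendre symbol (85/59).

1

Reduce the numerator: 85 ≡ 26 (mod 59), so (85/59) = (26/59).
Factor out 2: 26 = 2·13. Since 59 ≡ 3 (mod 8), (2/59) = -1. Now have -(13/59).
13 ≡ 1 (mod 4), so quadratic reciprocity gives (13/59) = (59/13). Reduce: 59 ≡ 7 (mod 13). Now have -(7/13).
13 ≡ 1 (mod 4), so quadratic reciprocity gives (7/13) = (13/7). Reduce: 13 ≡ 6 (mod 7). Now have -(6/7).
Factor out 2: 6 = 2·3. Since 7 ≡ 7 (mod 8), (2/7) = +1. Now have -(3/7).
Both 3 ≡ 3 and 7 ≡ 3 (mod 4), so reciprocity gives (3/7) = -(7/3). Reduce: 7 ≡ 1 (mod 3). Now have (1/3).
(1/3) = 1. Collecting the sign factors: 1.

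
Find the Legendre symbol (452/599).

-1

(452/599)
  = (113/599)    [599 ≡ 7 mod 8 ⇒ (2/599)^2 = +1]
  = (599/113)    [QR: 113 ≡ 1 mod 4, sign kept]
  = (34/113)    [599 ≡ 34 mod 113]
  = (17/113)    [113 ≡ 1 mod 8 ⇒ (2/113) = +1]
  = (113/17)    [QR: 17 ≡ 1 mod 4, sign kept]
  = (11/17)    [113 ≡ 11 mod 17]
  = (17/11)    [QR: 17 ≡ 1 mod 4, sign kept]
  = (6/11)    [17 ≡ 6 mod 11]
  = -(3/11)    [11 ≡ 3 mod 8 ⇒ (2/11) = -1]
  = (11/3)    [QR: both ≡ 3 mod 4, sign flips]
  = (2/3)    [11 ≡ 2 mod 3]
  = -(1/3)    [3 ≡ 3 mod 8 ⇒ (2/3) = -1]
  = -1    [(1/3) = 1]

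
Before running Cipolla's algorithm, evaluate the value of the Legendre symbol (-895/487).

-1

Reduce the numerator: -895 ≡ 79 (mod 487), so (-895/487) = (79/487).
Both 79 ≡ 3 and 487 ≡ 3 (mod 4), so reciprocity gives (79/487) = -(487/79). Reduce: 487 ≡ 13 (mod 79). Now have -(13/79).
13 ≡ 1 (mod 4), so quadratic reciprocity gives (13/79) = (79/13). Reduce: 79 ≡ 1 (mod 13). Now have -(1/13).
(1/13) = 1. Collecting the sign factors: -1.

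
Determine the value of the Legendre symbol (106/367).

1

(106/367)
  = (53/367)    [367 ≡ 7 mod 8 ⇒ (2/367) = +1]
  = (367/53)    [QR: 53 ≡ 1 mod 4, sign kept]
  = (49/53)    [367 ≡ 49 mod 53]
  = (53/49)    [QR: 49 ≡ 1 mod 4, sign kept]
  = (4/49)    [53 ≡ 4 mod 49]
  = (1/49)    [49 ≡ 1 mod 8 ⇒ (2/49)^2 = +1]
  = 1    [(1/49) = 1]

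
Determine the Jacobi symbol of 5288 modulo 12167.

(5288 / 12167)
  = (661 / 12167)    [12167 ≡ 7 mod 8 ⇒ (2 / 12167)^3 = +1]
  = (12167 / 661)    [QR: 661 ≡ 1 mod 4, sign kept]
  = (269 / 661)    [12167 ≡ 269 mod 661]
  = (661 / 269)    [QR: 269 ≡ 1 mod 4, sign kept]
  = (123 / 269)    [661 ≡ 123 mod 269]
  = (269 / 123)    [QR: 269 ≡ 1 mod 4, sign kept]
  = (23 / 123)    [269 ≡ 23 mod 123]
  = -(123 / 23)    [QR: both ≡ 3 mod 4, sign flips]
  = -(8 / 23)    [123 ≡ 8 mod 23]
  = -(1 / 23)    [23 ≡ 7 mod 8 ⇒ (2 / 23)^3 = +1]
  = -1    [(1 / 23) = 1]

-1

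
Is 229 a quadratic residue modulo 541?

229 ≡ 1 (mod 4), so quadratic reciprocity gives (229/541) = (541/229). Reduce: 541 ≡ 83 (mod 229). Now have (83/229).
229 ≡ 1 (mod 4), so quadratic reciprocity gives (83/229) = (229/83). Reduce: 229 ≡ 63 (mod 83). Now have (63/83).
Both 63 ≡ 3 and 83 ≡ 3 (mod 4), so reciprocity gives (63/83) = -(83/63). Reduce: 83 ≡ 20 (mod 63). Now have -(20/63).
Factor out 2: 20 = 2^2·5. Since 63 ≡ 7 (mod 8), (2/63) = +1, and (2/63)^2 = +1. Now have -(5/63).
5 ≡ 1 (mod 4), so quadratic reciprocity gives (5/63) = (63/5). Reduce: 63 ≡ 3 (mod 5). Now have -(3/5).
5 ≡ 1 (mod 4), so quadratic reciprocity gives (3/5) = (5/3). Reduce: 5 ≡ 2 (mod 3). Now have -(2/3).
Factor out 2: 2 = 2. Since 3 ≡ 3 (mod 8), (2/3) = -1. Now have (1/3).
(1/3) = 1. Collecting the sign factors: 1.
(229/541) = 1, and 541 is prime, so 229 is a quadratic residue mod 541.

yes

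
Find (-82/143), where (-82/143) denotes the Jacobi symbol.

-1

(-82/143)
  = -(82/143)    [143 ≡ 3 mod 4 ⇒ (-1/143) = -1]
  = -(41/143)    [143 ≡ 7 mod 8 ⇒ (2/143) = +1]
  = -(143/41)    [QR: 41 ≡ 1 mod 4, sign kept]
  = -(20/41)    [143 ≡ 20 mod 41]
  = -(5/41)    [41 ≡ 1 mod 8 ⇒ (2/41)^2 = +1]
  = -(41/5)    [QR: 5 ≡ 1 mod 4, sign kept]
  = -(1/5)    [41 ≡ 1 mod 5]
  = -1    [(1/5) = 1]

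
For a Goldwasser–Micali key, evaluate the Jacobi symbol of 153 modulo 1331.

-1

(153|1331)
  = (1331|153)    [QR: 153 ≡ 1 mod 4, sign kept]
  = (107|153)    [1331 ≡ 107 mod 153]
  = (153|107)    [QR: 153 ≡ 1 mod 4, sign kept]
  = (46|107)    [153 ≡ 46 mod 107]
  = -(23|107)    [107 ≡ 3 mod 8 ⇒ (2|107) = -1]
  = (107|23)    [QR: both ≡ 3 mod 4, sign flips]
  = (15|23)    [107 ≡ 15 mod 23]
  = -(23|15)    [QR: both ≡ 3 mod 4, sign flips]
  = -(8|15)    [23 ≡ 8 mod 15]
  = -(1|15)    [15 ≡ 7 mod 8 ⇒ (2|15)^3 = +1]
  = -1    [(1|15) = 1]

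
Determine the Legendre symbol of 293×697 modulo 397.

By multiplicativity, (293·697|397) = (293|397)·(697|397).
First factor (293|397):
(293|397)
  = (397|293)    [QR: 293 ≡ 1 mod 4, sign kept]
  = (104|293)    [397 ≡ 104 mod 293]
  = -(13|293)    [293 ≡ 5 mod 8 ⇒ (2|293)^3 = -1]
  = -(293|13)    [QR: 13 ≡ 1 mod 4, sign kept]
  = -(7|13)    [293 ≡ 7 mod 13]
  = -(13|7)    [QR: 13 ≡ 1 mod 4, sign kept]
  = -(6|7)    [13 ≡ 6 mod 7]
  = -(3|7)    [7 ≡ 7 mod 8 ⇒ (2|7) = +1]
  = (7|3)    [QR: both ≡ 3 mod 4, sign flips]
  = (1|3)    [7 ≡ 1 mod 3]
  = 1    [(1|3) = 1]
Second factor (697|397):
(697|397)
  = (300|397)    [697 ≡ 300 mod 397]
  = (75|397)    [397 ≡ 5 mod 8 ⇒ (2|397)^2 = +1]
  = (397|75)    [QR: 397 ≡ 1 mod 4, sign kept]
  = (22|75)    [397 ≡ 22 mod 75]
  = -(11|75)    [75 ≡ 3 mod 8 ⇒ (2|75) = -1]
  = (75|11)    [QR: both ≡ 3 mod 4, sign flips]
  = (9|11)    [75 ≡ 9 mod 11]
  = (11|9)    [QR: 9 ≡ 1 mod 4, sign kept]
  = (2|9)    [11 ≡ 2 mod 9]
  = (1|9)    [9 ≡ 1 mod 8 ⇒ (2|9) = +1]
  = 1    [(1|9) = 1]
Product: (1)·(1) = 1.

1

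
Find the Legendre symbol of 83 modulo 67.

Reduce the numerator: 83 ≡ 16 (mod 67), so (83/67) = (16/67).
Factor out 2: 16 = 2^4. Since 67 ≡ 3 (mod 8), (2/67) = -1, and (2/67)^4 = +1. Now have (1/67).
(1/67) = 1. Collecting the sign factors: 1.

1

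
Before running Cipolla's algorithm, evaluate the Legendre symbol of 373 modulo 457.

373 ≡ 1 (mod 4), so quadratic reciprocity gives (373 / 457) = (457 / 373). Reduce: 457 ≡ 84 (mod 373). Now have (84 / 373).
Factor out 2: 84 = 2^2·21. Since 373 ≡ 5 (mod 8), (2 / 373) = -1, and (2 / 373)^2 = +1. Now have (21 / 373).
21 ≡ 1 (mod 4), so quadratic reciprocity gives (21 / 373) = (373 / 21). Reduce: 373 ≡ 16 (mod 21). Now have (16 / 21).
Factor out 2: 16 = 2^4. Since 21 ≡ 5 (mod 8), (2 / 21) = -1, and (2 / 21)^4 = +1. Now have (1 / 21).
(1 / 21) = 1. Collecting the sign factors: 1.

1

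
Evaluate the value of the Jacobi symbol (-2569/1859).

Reduce the numerator: -2569 ≡ 1149 (mod 1859), so (-2569/1859) = (1149/1859).
1149 ≡ 1 (mod 4), so quadratic reciprocity gives (1149/1859) = (1859/1149). Reduce: 1859 ≡ 710 (mod 1149). Now have (710/1149).
Factor out 2: 710 = 2·355. Since 1149 ≡ 5 (mod 8), (2/1149) = -1. Now have -(355/1149).
1149 ≡ 1 (mod 4), so quadratic reciprocity gives (355/1149) = (1149/355). Reduce: 1149 ≡ 84 (mod 355). Now have -(84/355).
Factor out 2: 84 = 2^2·21. Since 355 ≡ 3 (mod 8), (2/355) = -1, and (2/355)^2 = +1. Now have -(21/355).
21 ≡ 1 (mod 4), so quadratic reciprocity gives (21/355) = (355/21). Reduce: 355 ≡ 19 (mod 21). Now have -(19/21).
21 ≡ 1 (mod 4), so quadratic reciprocity gives (19/21) = (21/19). Reduce: 21 ≡ 2 (mod 19). Now have -(2/19).
Factor out 2: 2 = 2. Since 19 ≡ 3 (mod 8), (2/19) = -1. Now have (1/19).
(1/19) = 1. Collecting the sign factors: 1.

1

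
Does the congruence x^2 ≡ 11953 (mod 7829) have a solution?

no

(11953|7829)
  = (4124|7829)    [11953 ≡ 4124 mod 7829]
  = (1031|7829)    [7829 ≡ 5 mod 8 ⇒ (2|7829)^2 = +1]
  = (7829|1031)    [QR: 7829 ≡ 1 mod 4, sign kept]
  = (612|1031)    [7829 ≡ 612 mod 1031]
  = (153|1031)    [1031 ≡ 7 mod 8 ⇒ (2|1031)^2 = +1]
  = (1031|153)    [QR: 153 ≡ 1 mod 4, sign kept]
  = (113|153)    [1031 ≡ 113 mod 153]
  = (153|113)    [QR: 113 ≡ 1 mod 4, sign kept]
  = (40|113)    [153 ≡ 40 mod 113]
  = (5|113)    [113 ≡ 1 mod 8 ⇒ (2|113)^3 = +1]
  = (113|5)    [QR: 5 ≡ 1 mod 4, sign kept]
  = (3|5)    [113 ≡ 3 mod 5]
  = (5|3)    [QR: 5 ≡ 1 mod 4, sign kept]
  = (2|3)    [5 ≡ 2 mod 3]
  = -(1|3)    [3 ≡ 3 mod 8 ⇒ (2|3) = -1]
  = -1    [(1|3) = 1]
(11953|7829) = -1, and 7829 is prime, so 11953 is not a quadratic residue mod 7829.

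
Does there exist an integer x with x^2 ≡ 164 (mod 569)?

yes

Factor out 2: 164 = 2^2·41. Since 569 ≡ 1 (mod 8), (2/569) = +1, and (2/569)^2 = +1. Now have (41/569).
41 ≡ 1 (mod 4), so quadratic reciprocity gives (41/569) = (569/41). Reduce: 569 ≡ 36 (mod 41). Now have (36/41).
Factor out 2: 36 = 2^2·9. Since 41 ≡ 1 (mod 8), (2/41) = +1, and (2/41)^2 = +1. Now have (9/41).
9 ≡ 1 (mod 4), so quadratic reciprocity gives (9/41) = (41/9). Reduce: 41 ≡ 5 (mod 9). Now have (5/9).
5 ≡ 1 (mod 4), so quadratic reciprocity gives (5/9) = (9/5). Reduce: 9 ≡ 4 (mod 5). Now have (4/5).
Factor out 2: 4 = 2^2. Since 5 ≡ 5 (mod 8), (2/5) = -1, and (2/5)^2 = +1. Now have (1/5).
(1/5) = 1. Collecting the sign factors: 1.
(164/569) = 1, and 569 is prime, so 164 is a quadratic residue mod 569.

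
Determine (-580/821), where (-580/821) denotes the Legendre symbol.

1

(-580/821)
  = (241/821)    [-580 ≡ 241 mod 821]
  = (821/241)    [QR: 241 ≡ 1 mod 4, sign kept]
  = (98/241)    [821 ≡ 98 mod 241]
  = (49/241)    [241 ≡ 1 mod 8 ⇒ (2/241) = +1]
  = (241/49)    [QR: 49 ≡ 1 mod 4, sign kept]
  = (45/49)    [241 ≡ 45 mod 49]
  = (49/45)    [QR: 45 ≡ 1 mod 4, sign kept]
  = (4/45)    [49 ≡ 4 mod 45]
  = (1/45)    [45 ≡ 5 mod 8 ⇒ (2/45)^2 = +1]
  = 1    [(1/45) = 1]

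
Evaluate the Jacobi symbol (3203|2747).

1

(3203|2747)
  = (456|2747)    [3203 ≡ 456 mod 2747]
  = -(57|2747)    [2747 ≡ 3 mod 8 ⇒ (2|2747)^3 = -1]
  = -(2747|57)    [QR: 57 ≡ 1 mod 4, sign kept]
  = -(11|57)    [2747 ≡ 11 mod 57]
  = -(57|11)    [QR: 57 ≡ 1 mod 4, sign kept]
  = -(2|11)    [57 ≡ 2 mod 11]
  = (1|11)    [11 ≡ 3 mod 8 ⇒ (2|11) = -1]
  = 1    [(1|11) = 1]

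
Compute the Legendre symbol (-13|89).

-1

(-13|89)
  = (76|89)    [-13 ≡ 76 mod 89]
  = (19|89)    [89 ≡ 1 mod 8 ⇒ (2|89)^2 = +1]
  = (89|19)    [QR: 89 ≡ 1 mod 4, sign kept]
  = (13|19)    [89 ≡ 13 mod 19]
  = (19|13)    [QR: 13 ≡ 1 mod 4, sign kept]
  = (6|13)    [19 ≡ 6 mod 13]
  = -(3|13)    [13 ≡ 5 mod 8 ⇒ (2|13) = -1]
  = -(13|3)    [QR: 13 ≡ 1 mod 4, sign kept]
  = -(1|3)    [13 ≡ 1 mod 3]
  = -1    [(1|3) = 1]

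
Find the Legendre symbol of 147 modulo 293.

293 ≡ 1 (mod 4), so quadratic reciprocity gives (147/293) = (293/147). Reduce: 293 ≡ 146 (mod 147). Now have (146/147).
Factor out 2: 146 = 2·73. Since 147 ≡ 3 (mod 8), (2/147) = -1. Now have -(73/147).
73 ≡ 1 (mod 4), so quadratic reciprocity gives (73/147) = (147/73). Reduce: 147 ≡ 1 (mod 73). Now have -(1/73).
(1/73) = 1. Collecting the sign factors: -1.

-1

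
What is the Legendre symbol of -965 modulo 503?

-1

(-965/503)
  = (41/503)    [-965 ≡ 41 mod 503]
  = (503/41)    [QR: 41 ≡ 1 mod 4, sign kept]
  = (11/41)    [503 ≡ 11 mod 41]
  = (41/11)    [QR: 41 ≡ 1 mod 4, sign kept]
  = (8/11)    [41 ≡ 8 mod 11]
  = -(1/11)    [11 ≡ 3 mod 8 ⇒ (2/11)^3 = -1]
  = -1    [(1/11) = 1]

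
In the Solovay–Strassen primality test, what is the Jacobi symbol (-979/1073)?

-1

(-979/1073)
  = (979/1073)    [1073 ≡ 1 mod 4 ⇒ (-1/1073) = +1]
  = (1073/979)    [QR: 1073 ≡ 1 mod 4, sign kept]
  = (94/979)    [1073 ≡ 94 mod 979]
  = -(47/979)    [979 ≡ 3 mod 8 ⇒ (2/979) = -1]
  = (979/47)    [QR: both ≡ 3 mod 4, sign flips]
  = (39/47)    [979 ≡ 39 mod 47]
  = -(47/39)    [QR: both ≡ 3 mod 4, sign flips]
  = -(8/39)    [47 ≡ 8 mod 39]
  = -(1/39)    [39 ≡ 7 mod 8 ⇒ (2/39)^3 = +1]
  = -1    [(1/39) = 1]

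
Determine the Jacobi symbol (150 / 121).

1

(150 / 121)
  = (29 / 121)    [150 ≡ 29 mod 121]
  = (121 / 29)    [QR: 29 ≡ 1 mod 4, sign kept]
  = (5 / 29)    [121 ≡ 5 mod 29]
  = (29 / 5)    [QR: 5 ≡ 1 mod 4, sign kept]
  = (4 / 5)    [29 ≡ 4 mod 5]
  = (1 / 5)    [5 ≡ 5 mod 8 ⇒ (2 / 5)^2 = +1]
  = 1    [(1 / 5) = 1]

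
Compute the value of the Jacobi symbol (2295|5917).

(2295|5917)
  = (5917|2295)    [QR: 5917 ≡ 1 mod 4, sign kept]
  = (1327|2295)    [5917 ≡ 1327 mod 2295]
  = -(2295|1327)    [QR: both ≡ 3 mod 4, sign flips]
  = -(968|1327)    [2295 ≡ 968 mod 1327]
  = -(121|1327)    [1327 ≡ 7 mod 8 ⇒ (2|1327)^3 = +1]
  = -(1327|121)    [QR: 121 ≡ 1 mod 4, sign kept]
  = -(117|121)    [1327 ≡ 117 mod 121]
  = -(121|117)    [QR: 117 ≡ 1 mod 4, sign kept]
  = -(4|117)    [121 ≡ 4 mod 117]
  = -(1|117)    [117 ≡ 5 mod 8 ⇒ (2|117)^2 = +1]
  = -1    [(1|117) = 1]

-1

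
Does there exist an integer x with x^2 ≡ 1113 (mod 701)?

yes

Reduce the numerator: 1113 ≡ 412 (mod 701), so (1113/701) = (412/701).
Factor out 2: 412 = 2^2·103. Since 701 ≡ 5 (mod 8), (2/701) = -1, and (2/701)^2 = +1. Now have (103/701).
701 ≡ 1 (mod 4), so quadratic reciprocity gives (103/701) = (701/103). Reduce: 701 ≡ 83 (mod 103). Now have (83/103).
Both 83 ≡ 3 and 103 ≡ 3 (mod 4), so reciprocity gives (83/103) = -(103/83). Reduce: 103 ≡ 20 (mod 83). Now have -(20/83).
Factor out 2: 20 = 2^2·5. Since 83 ≡ 3 (mod 8), (2/83) = -1, and (2/83)^2 = +1. Now have -(5/83).
5 ≡ 1 (mod 4), so quadratic reciprocity gives (5/83) = (83/5). Reduce: 83 ≡ 3 (mod 5). Now have -(3/5).
5 ≡ 1 (mod 4), so quadratic reciprocity gives (3/5) = (5/3). Reduce: 5 ≡ 2 (mod 3). Now have -(2/3).
Factor out 2: 2 = 2. Since 3 ≡ 3 (mod 8), (2/3) = -1. Now have (1/3).
(1/3) = 1. Collecting the sign factors: 1.
(1113/701) = 1, and 701 is prime, so 1113 is a quadratic residue mod 701.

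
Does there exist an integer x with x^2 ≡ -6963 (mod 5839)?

no

(-6963/5839)
  = -(6963/5839)    [5839 ≡ 3 mod 4 ⇒ (-1/5839) = -1]
  = -(1124/5839)    [6963 ≡ 1124 mod 5839]
  = -(281/5839)    [5839 ≡ 7 mod 8 ⇒ (2/5839)^2 = +1]
  = -(5839/281)    [QR: 281 ≡ 1 mod 4, sign kept]
  = -(219/281)    [5839 ≡ 219 mod 281]
  = -(281/219)    [QR: 281 ≡ 1 mod 4, sign kept]
  = -(62/219)    [281 ≡ 62 mod 219]
  = (31/219)    [219 ≡ 3 mod 8 ⇒ (2/219) = -1]
  = -(219/31)    [QR: both ≡ 3 mod 4, sign flips]
  = -(2/31)    [219 ≡ 2 mod 31]
  = -(1/31)    [31 ≡ 7 mod 8 ⇒ (2/31) = +1]
  = -1    [(1/31) = 1]
(-6963/5839) = -1, and 5839 is prime, so -6963 is not a quadratic residue mod 5839.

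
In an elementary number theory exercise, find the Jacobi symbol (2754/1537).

(2754/1537)
  = (1217/1537)    [2754 ≡ 1217 mod 1537]
  = (1537/1217)    [QR: 1217 ≡ 1 mod 4, sign kept]
  = (320/1217)    [1537 ≡ 320 mod 1217]
  = (5/1217)    [1217 ≡ 1 mod 8 ⇒ (2/1217)^6 = +1]
  = (1217/5)    [QR: 5 ≡ 1 mod 4, sign kept]
  = (2/5)    [1217 ≡ 2 mod 5]
  = -(1/5)    [5 ≡ 5 mod 8 ⇒ (2/5) = -1]
  = -1    [(1/5) = 1]

-1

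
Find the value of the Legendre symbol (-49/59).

(-49/59)
  = (10/59)    [-49 ≡ 10 mod 59]
  = -(5/59)    [59 ≡ 3 mod 8 ⇒ (2/59) = -1]
  = -(59/5)    [QR: 5 ≡ 1 mod 4, sign kept]
  = -(4/5)    [59 ≡ 4 mod 5]
  = -(1/5)    [5 ≡ 5 mod 8 ⇒ (2/5)^2 = +1]
  = -1    [(1/5) = 1]

-1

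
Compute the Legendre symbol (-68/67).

-1

(-68/67)
  = -(68/67)    [67 ≡ 3 mod 4 ⇒ (-1/67) = -1]
  = -(1/67)    [68 ≡ 1 mod 67]
  = -1    [(1/67) = 1]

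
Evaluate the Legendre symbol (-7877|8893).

(-7877|8893)
  = (7877|8893)    [8893 ≡ 1 mod 4 ⇒ (-1|8893) = +1]
  = (8893|7877)    [QR: 7877 ≡ 1 mod 4, sign kept]
  = (1016|7877)    [8893 ≡ 1016 mod 7877]
  = -(127|7877)    [7877 ≡ 5 mod 8 ⇒ (2|7877)^3 = -1]
  = -(7877|127)    [QR: 7877 ≡ 1 mod 4, sign kept]
  = -(3|127)    [7877 ≡ 3 mod 127]
  = (127|3)    [QR: both ≡ 3 mod 4, sign flips]
  = (1|3)    [127 ≡ 1 mod 3]
  = 1    [(1|3) = 1]

1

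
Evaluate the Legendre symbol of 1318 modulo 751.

(1318 / 751)
  = (567 / 751)    [1318 ≡ 567 mod 751]
  = -(751 / 567)    [QR: both ≡ 3 mod 4, sign flips]
  = -(184 / 567)    [751 ≡ 184 mod 567]
  = -(23 / 567)    [567 ≡ 7 mod 8 ⇒ (2 / 567)^3 = +1]
  = (567 / 23)    [QR: both ≡ 3 mod 4, sign flips]
  = (15 / 23)    [567 ≡ 15 mod 23]
  = -(23 / 15)    [QR: both ≡ 3 mod 4, sign flips]
  = -(8 / 15)    [23 ≡ 8 mod 15]
  = -(1 / 15)    [15 ≡ 7 mod 8 ⇒ (2 / 15)^3 = +1]
  = -1    [(1 / 15) = 1]

-1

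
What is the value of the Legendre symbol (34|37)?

1

(34|37)
  = -(17|37)    [37 ≡ 5 mod 8 ⇒ (2|37) = -1]
  = -(37|17)    [QR: 17 ≡ 1 mod 4, sign kept]
  = -(3|17)    [37 ≡ 3 mod 17]
  = -(17|3)    [QR: 17 ≡ 1 mod 4, sign kept]
  = -(2|3)    [17 ≡ 2 mod 3]
  = (1|3)    [3 ≡ 3 mod 8 ⇒ (2|3) = -1]
  = 1    [(1|3) = 1]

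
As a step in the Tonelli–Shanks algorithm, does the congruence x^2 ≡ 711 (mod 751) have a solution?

no

Both 711 ≡ 3 and 751 ≡ 3 (mod 4), so reciprocity gives (711/751) = -(751/711). Reduce: 751 ≡ 40 (mod 711). Now have -(40/711).
Factor out 2: 40 = 2^3·5. Since 711 ≡ 7 (mod 8), (2/711) = +1, and (2/711)^3 = +1. Now have -(5/711).
5 ≡ 1 (mod 4), so quadratic reciprocity gives (5/711) = (711/5). Reduce: 711 ≡ 1 (mod 5). Now have -(1/5).
(1/5) = 1. Collecting the sign factors: -1.
(711/751) = -1, and 751 is prime, so 711 is not a quadratic residue mod 751.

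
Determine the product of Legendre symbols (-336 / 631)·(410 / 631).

By multiplicativity, (-336·410 / 631) = (-336 / 631)·(410 / 631).
First factor (-336 / 631):
(-336 / 631)
  = (295 / 631)    [-336 ≡ 295 mod 631]
  = -(631 / 295)    [QR: both ≡ 3 mod 4, sign flips]
  = -(41 / 295)    [631 ≡ 41 mod 295]
  = -(295 / 41)    [QR: 41 ≡ 1 mod 4, sign kept]
  = -(8 / 41)    [295 ≡ 8 mod 41]
  = -(1 / 41)    [41 ≡ 1 mod 8 ⇒ (2 / 41)^3 = +1]
  = -1    [(1 / 41) = 1]
Second factor (410 / 631):
(410 / 631)
  = (205 / 631)    [631 ≡ 7 mod 8 ⇒ (2 / 631) = +1]
  = (631 / 205)    [QR: 205 ≡ 1 mod 4, sign kept]
  = (16 / 205)    [631 ≡ 16 mod 205]
  = (1 / 205)    [205 ≡ 5 mod 8 ⇒ (2 / 205)^4 = +1]
  = 1    [(1 / 205) = 1]
Product: (-1)·(1) = -1.

-1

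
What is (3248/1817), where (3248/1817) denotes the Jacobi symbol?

Reduce the numerator: 3248 ≡ 1431 (mod 1817), so (3248/1817) = (1431/1817).
1817 ≡ 1 (mod 4), so quadratic reciprocity gives (1431/1817) = (1817/1431). Reduce: 1817 ≡ 386 (mod 1431). Now have (386/1431).
Factor out 2: 386 = 2·193. Since 1431 ≡ 7 (mod 8), (2/1431) = +1. Now have (193/1431).
193 ≡ 1 (mod 4), so quadratic reciprocity gives (193/1431) = (1431/193). Reduce: 1431 ≡ 80 (mod 193). Now have (80/193).
Factor out 2: 80 = 2^4·5. Since 193 ≡ 1 (mod 8), (2/193) = +1, and (2/193)^4 = +1. Now have (5/193).
5 ≡ 1 (mod 4), so quadratic reciprocity gives (5/193) = (193/5). Reduce: 193 ≡ 3 (mod 5). Now have (3/5).
5 ≡ 1 (mod 4), so quadratic reciprocity gives (3/5) = (5/3). Reduce: 5 ≡ 2 (mod 3). Now have (2/3).
Factor out 2: 2 = 2. Since 3 ≡ 3 (mod 8), (2/3) = -1. Now have -(1/3).
(1/3) = 1. Collecting the sign factors: -1.

-1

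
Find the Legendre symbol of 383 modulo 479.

-1

Both 383 ≡ 3 and 479 ≡ 3 (mod 4), so reciprocity gives (383|479) = -(479|383). Reduce: 479 ≡ 96 (mod 383). Now have -(96|383).
Factor out 2: 96 = 2^5·3. Since 383 ≡ 7 (mod 8), (2|383) = +1, and (2|383)^5 = +1. Now have -(3|383).
Both 3 ≡ 3 and 383 ≡ 3 (mod 4), so reciprocity gives (3|383) = -(383|3). Reduce: 383 ≡ 2 (mod 3). Now have (2|3).
Factor out 2: 2 = 2. Since 3 ≡ 3 (mod 8), (2|3) = -1. Now have -(1|3).
(1|3) = 1. Collecting the sign factors: -1.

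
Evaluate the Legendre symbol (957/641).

Reduce the numerator: 957 ≡ 316 (mod 641), so (957/641) = (316/641).
Factor out 2: 316 = 2^2·79. Since 641 ≡ 1 (mod 8), (2/641) = +1, and (2/641)^2 = +1. Now have (79/641).
641 ≡ 1 (mod 4), so quadratic reciprocity gives (79/641) = (641/79). Reduce: 641 ≡ 9 (mod 79). Now have (9/79).
9 ≡ 1 (mod 4), so quadratic reciprocity gives (9/79) = (79/9). Reduce: 79 ≡ 7 (mod 9). Now have (7/9).
9 ≡ 1 (mod 4), so quadratic reciprocity gives (7/9) = (9/7). Reduce: 9 ≡ 2 (mod 7). Now have (2/7).
Factor out 2: 2 = 2. Since 7 ≡ 7 (mod 8), (2/7) = +1. Now have (1/7).
(1/7) = 1. Collecting the sign factors: 1.

1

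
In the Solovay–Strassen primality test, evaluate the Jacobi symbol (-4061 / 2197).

(-4061 / 2197)
  = (333 / 2197)    [-4061 ≡ 333 mod 2197]
  = (2197 / 333)    [QR: 333 ≡ 1 mod 4, sign kept]
  = (199 / 333)    [2197 ≡ 199 mod 333]
  = (333 / 199)    [QR: 333 ≡ 1 mod 4, sign kept]
  = (134 / 199)    [333 ≡ 134 mod 199]
  = (67 / 199)    [199 ≡ 7 mod 8 ⇒ (2 / 199) = +1]
  = -(199 / 67)    [QR: both ≡ 3 mod 4, sign flips]
  = -(65 / 67)    [199 ≡ 65 mod 67]
  = -(67 / 65)    [QR: 65 ≡ 1 mod 4, sign kept]
  = -(2 / 65)    [67 ≡ 2 mod 65]
  = -(1 / 65)    [65 ≡ 1 mod 8 ⇒ (2 / 65) = +1]
  = -1    [(1 / 65) = 1]

-1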